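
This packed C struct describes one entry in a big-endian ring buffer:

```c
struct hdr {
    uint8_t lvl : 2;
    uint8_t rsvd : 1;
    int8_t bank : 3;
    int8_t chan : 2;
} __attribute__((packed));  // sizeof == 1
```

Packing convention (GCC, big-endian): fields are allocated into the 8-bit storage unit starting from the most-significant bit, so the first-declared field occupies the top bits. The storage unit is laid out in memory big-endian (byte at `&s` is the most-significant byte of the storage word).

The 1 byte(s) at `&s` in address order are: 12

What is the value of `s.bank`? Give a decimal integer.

[0]=0x12 (big-endian) → word 0x12
lvl [6+:2] = (word>>6) & 0x3 = 0
rsvd [5+:1] = (word>>5) & 0x1 = 0
bank [2+:3] = (word>>2) & 0x7 = 4  ←
chan [0+:2] = (word>>0) & 0x3 = 2
bank signed 3b, MSB=1: 4 - 8 = -4

-4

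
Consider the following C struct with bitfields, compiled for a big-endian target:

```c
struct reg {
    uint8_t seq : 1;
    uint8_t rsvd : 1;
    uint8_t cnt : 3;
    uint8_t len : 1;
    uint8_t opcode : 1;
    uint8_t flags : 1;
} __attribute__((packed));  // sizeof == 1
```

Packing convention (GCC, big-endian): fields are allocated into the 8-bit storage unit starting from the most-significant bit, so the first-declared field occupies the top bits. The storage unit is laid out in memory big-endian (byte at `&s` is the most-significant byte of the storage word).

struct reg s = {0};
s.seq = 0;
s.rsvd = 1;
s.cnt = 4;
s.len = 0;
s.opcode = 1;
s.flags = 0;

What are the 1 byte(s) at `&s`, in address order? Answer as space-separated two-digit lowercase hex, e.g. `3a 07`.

62

seq:1 = 0 → 0x0 << 7 → word 0x00
rsvd:1 = 1 → 0x1 << 6 → word 0x40
cnt:3 = 4 → 0x4 << 3 → word 0x60
len:1 = 0 → 0x0 << 2 → word 0x60
opcode:1 = 1 → 0x1 << 1 → word 0x62
flags:1 = 0 → 0x0 << 0 → word 0x62
word = 0x62 → big-endian bytes:
  [0]=0x62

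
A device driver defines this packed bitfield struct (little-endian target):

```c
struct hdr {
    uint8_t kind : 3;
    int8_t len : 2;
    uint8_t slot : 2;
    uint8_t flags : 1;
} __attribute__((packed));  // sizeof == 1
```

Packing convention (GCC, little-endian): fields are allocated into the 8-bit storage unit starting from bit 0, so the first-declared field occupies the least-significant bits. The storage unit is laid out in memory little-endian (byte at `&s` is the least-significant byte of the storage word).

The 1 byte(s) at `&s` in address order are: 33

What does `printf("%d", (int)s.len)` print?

[0]=0x33 (little-endian) → word 0x33
kind [0+:3] = (word>>0) & 0x7 = 3
len [3+:2] = (word>>3) & 0x3 = 2  ←
slot [5+:2] = (word>>5) & 0x3 = 1
flags [7+:1] = (word>>7) & 0x1 = 0
len signed 2b, MSB=1: 2 - 4 = -2

-2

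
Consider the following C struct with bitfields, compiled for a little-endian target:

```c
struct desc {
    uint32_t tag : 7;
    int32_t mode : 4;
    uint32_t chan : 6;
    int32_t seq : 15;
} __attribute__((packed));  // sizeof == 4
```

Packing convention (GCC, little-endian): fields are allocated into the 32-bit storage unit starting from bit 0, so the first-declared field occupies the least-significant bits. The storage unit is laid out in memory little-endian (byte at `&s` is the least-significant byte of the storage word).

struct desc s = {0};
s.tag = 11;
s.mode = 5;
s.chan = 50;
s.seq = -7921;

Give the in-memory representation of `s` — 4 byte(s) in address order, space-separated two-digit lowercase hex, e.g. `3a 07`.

8b 92 1f c2

[0+:7] tag=11 & 0x7f = 0xb; word=0x0000000b
[7+:4] mode=5 & 0xf = 0x5; word=0x0000028b
[11+:6] chan=50 & 0x3f = 0x32; word=0x0001928b
[17+:15] seq=-7921 & 0x7fff = 0x610f; word=0xc21f928b
word = 0xc21f928b → little-endian bytes:
  [0]=0x8b  [1]=0x92  [2]=0x1f  [3]=0xc2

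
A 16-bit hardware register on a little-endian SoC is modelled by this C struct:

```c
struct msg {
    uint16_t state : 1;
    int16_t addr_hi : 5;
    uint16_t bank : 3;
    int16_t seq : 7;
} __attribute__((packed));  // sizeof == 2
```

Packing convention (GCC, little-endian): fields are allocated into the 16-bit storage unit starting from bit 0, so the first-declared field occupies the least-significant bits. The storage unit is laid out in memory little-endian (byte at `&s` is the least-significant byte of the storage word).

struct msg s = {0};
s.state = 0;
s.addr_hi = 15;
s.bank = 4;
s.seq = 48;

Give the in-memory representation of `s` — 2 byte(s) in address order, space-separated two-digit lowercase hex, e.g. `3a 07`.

[0+:1] state=0 & 0x1 = 0x0; word=0x0000
[1+:5] addr_hi=15 & 0x1f = 0xf; word=0x001e
[6+:3] bank=4 & 0x7 = 0x4; word=0x011e
[9+:7] seq=48 & 0x7f = 0x30; word=0x611e
word = 0x611e → little-endian bytes:
  [0]=0x1e  [1]=0x61

1e 61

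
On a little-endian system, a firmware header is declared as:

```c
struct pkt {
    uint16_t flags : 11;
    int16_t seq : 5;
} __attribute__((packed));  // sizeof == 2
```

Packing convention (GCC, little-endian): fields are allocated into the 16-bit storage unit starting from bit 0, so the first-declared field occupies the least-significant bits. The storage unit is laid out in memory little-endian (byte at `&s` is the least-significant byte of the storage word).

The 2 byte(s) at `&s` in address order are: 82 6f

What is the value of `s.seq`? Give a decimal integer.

13

[0]=0x82 [1]=0x6f (little-endian) → word 0x6f82
flags [0+:11] = (word>>0) & 0x7ff = 1922
seq [11+:5] = (word>>11) & 0x1f = 13  ←
seq signed 5b, MSB=0: value = 13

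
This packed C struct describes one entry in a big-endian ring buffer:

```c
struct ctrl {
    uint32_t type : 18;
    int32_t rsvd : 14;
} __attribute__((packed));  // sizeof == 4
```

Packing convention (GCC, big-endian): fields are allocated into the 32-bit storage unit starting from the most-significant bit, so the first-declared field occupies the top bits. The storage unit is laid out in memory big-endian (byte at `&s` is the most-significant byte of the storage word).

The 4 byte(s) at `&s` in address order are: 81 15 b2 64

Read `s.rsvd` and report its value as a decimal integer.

-3484

[0]=0x81 [1]=0x15 [2]=0xb2 [3]=0x64 (big-endian) → word 0x8115b264
type [14+:18] = (word>>14) & 0x3ffff = 132182
rsvd [0+:14] = (word>>0) & 0x3fff = 12900  ←
rsvd signed 14b, MSB=1: 12900 - 16384 = -3484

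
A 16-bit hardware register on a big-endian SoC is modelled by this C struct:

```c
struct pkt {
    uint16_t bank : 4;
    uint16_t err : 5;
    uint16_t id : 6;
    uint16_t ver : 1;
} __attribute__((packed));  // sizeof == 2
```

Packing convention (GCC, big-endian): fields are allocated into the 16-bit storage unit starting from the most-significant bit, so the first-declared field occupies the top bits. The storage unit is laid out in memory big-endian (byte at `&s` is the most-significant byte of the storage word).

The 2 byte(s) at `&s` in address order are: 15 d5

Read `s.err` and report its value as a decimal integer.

11

[0]=0x15 [1]=0xd5 (big-endian) → word 0x15d5
bank [12+:4] = (word>>12) & 0xf = 1
err [7+:5] = (word>>7) & 0x1f = 11  ←
id [1+:6] = (word>>1) & 0x3f = 42
ver [0+:1] = (word>>0) & 0x1 = 1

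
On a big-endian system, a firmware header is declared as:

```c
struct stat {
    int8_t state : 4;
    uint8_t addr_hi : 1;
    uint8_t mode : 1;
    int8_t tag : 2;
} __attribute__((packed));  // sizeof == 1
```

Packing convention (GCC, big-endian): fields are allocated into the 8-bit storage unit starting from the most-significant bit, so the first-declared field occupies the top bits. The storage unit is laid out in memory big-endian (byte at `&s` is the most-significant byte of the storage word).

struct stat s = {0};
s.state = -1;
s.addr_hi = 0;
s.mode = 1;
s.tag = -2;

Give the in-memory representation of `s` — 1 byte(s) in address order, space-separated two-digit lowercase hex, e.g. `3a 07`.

f6

state (4b) val=-1 bits=0xf at bit 4: 0xf0
addr_hi (1b) val=0 bits=0x0 at bit 3: 0xf0
mode (1b) val=1 bits=0x1 at bit 2: 0xf4
tag (2b) val=-2 bits=0x2 at bit 0: 0xf6
word = 0xf6 → big-endian bytes:
  [0]=0xf6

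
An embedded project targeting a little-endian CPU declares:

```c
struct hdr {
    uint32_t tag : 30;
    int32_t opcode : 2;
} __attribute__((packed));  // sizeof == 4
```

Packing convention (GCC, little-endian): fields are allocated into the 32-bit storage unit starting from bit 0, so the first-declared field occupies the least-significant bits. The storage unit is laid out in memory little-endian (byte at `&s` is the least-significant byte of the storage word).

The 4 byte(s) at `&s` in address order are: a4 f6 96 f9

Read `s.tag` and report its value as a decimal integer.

966194852

[0]=0xa4 [1]=0xf6 [2]=0x96 [3]=0xf9 (little-endian) → word 0xf996f6a4
tag [0+:30] = (word>>0) & 0x3fffffff = 966194852  ←
opcode [30+:2] = (word>>30) & 0x3 = 3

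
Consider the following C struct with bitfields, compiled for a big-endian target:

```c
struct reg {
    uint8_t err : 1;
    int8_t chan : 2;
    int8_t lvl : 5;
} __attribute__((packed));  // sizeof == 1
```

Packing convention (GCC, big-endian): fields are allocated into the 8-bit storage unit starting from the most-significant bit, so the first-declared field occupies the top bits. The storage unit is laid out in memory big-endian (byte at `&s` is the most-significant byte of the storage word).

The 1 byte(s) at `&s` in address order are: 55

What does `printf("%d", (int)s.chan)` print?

-2

[0]=0x55 (big-endian) → word 0x55
err:1 @ bit 7 → (0x55>>7)&0x1 = 0x0
chan:2 @ bit 5 → (0x55>>5)&0x3 = 0x2  ←
lvl:5 @ bit 0 → (0x55>>0)&0x1f = 0x15
chan signed 2b, MSB=1: 2 - 4 = -2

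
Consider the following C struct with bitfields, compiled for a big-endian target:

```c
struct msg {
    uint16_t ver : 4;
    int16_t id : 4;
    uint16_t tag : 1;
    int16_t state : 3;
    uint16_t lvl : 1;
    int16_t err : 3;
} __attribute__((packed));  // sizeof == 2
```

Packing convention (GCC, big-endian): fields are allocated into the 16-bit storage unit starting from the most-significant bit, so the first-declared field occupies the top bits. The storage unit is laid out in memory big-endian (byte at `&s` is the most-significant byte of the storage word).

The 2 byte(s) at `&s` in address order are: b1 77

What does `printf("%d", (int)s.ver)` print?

11

[0]=0xb1 [1]=0x77 (big-endian) → word 0xb177
ver:4 @ bit 12 → (0xb177>>12)&0xf = 0xb  ←
id:4 @ bit 8 → (0xb177>>8)&0xf = 0x1
tag:1 @ bit 7 → (0xb177>>7)&0x1 = 0x0
state:3 @ bit 4 → (0xb177>>4)&0x7 = 0x7
lvl:1 @ bit 3 → (0xb177>>3)&0x1 = 0x0
err:3 @ bit 0 → (0xb177>>0)&0x7 = 0x7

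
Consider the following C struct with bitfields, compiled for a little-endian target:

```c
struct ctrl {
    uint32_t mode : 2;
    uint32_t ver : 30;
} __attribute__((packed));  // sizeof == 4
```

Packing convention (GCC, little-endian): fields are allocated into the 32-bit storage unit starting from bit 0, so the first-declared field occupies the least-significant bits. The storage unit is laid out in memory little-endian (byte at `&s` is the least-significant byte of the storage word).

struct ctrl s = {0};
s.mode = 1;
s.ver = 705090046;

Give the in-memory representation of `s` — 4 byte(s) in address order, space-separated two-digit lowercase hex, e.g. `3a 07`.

f9 47 1b a8

[0+:2] mode=1 & 0x3 = 0x1; word=0x00000001
[2+:30] ver=705090046 & 0x3fffffff = 0x2a06d1fe; word=0xa81b47f9
word = 0xa81b47f9 → little-endian bytes:
  [0]=0xf9  [1]=0x47  [2]=0x1b  [3]=0xa8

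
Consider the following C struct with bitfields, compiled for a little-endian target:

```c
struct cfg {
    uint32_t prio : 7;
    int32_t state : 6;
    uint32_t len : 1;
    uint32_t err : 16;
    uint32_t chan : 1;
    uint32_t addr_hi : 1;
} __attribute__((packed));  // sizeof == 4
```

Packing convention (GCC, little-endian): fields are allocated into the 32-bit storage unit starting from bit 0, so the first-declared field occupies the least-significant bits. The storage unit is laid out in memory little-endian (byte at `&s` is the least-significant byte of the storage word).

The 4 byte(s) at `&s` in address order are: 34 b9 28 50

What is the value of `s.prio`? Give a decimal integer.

[0]=0x34 [1]=0xb9 [2]=0x28 [3]=0x50 (little-endian) → word 0x5028b934
prio [0+:7] = (word>>0) & 0x7f = 52  ←
state [7+:6] = (word>>7) & 0x3f = 50
len [13+:1] = (word>>13) & 0x1 = 1
err [14+:16] = (word>>14) & 0xffff = 16546
chan [30+:1] = (word>>30) & 0x1 = 1
addr_hi [31+:1] = (word>>31) & 0x1 = 0

52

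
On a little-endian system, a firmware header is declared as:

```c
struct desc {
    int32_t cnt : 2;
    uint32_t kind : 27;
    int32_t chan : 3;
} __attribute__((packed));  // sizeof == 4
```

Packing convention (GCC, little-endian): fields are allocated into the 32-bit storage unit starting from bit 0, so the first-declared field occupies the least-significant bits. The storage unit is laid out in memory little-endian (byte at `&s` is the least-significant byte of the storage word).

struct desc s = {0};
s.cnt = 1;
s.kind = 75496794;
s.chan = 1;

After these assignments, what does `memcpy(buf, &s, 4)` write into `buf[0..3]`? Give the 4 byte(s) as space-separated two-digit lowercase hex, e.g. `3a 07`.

cnt:2 = 1 → 0x1 << 0 → word 0x00000001
kind:27 = 75496794 → 0x47ffd5a << 2 → word 0x11fff569
chan:3 = 1 → 0x1 << 29 → word 0x31fff569
word = 0x31fff569 → little-endian bytes:
  [0]=0x69  [1]=0xf5  [2]=0xff  [3]=0x31

69 f5 ff 31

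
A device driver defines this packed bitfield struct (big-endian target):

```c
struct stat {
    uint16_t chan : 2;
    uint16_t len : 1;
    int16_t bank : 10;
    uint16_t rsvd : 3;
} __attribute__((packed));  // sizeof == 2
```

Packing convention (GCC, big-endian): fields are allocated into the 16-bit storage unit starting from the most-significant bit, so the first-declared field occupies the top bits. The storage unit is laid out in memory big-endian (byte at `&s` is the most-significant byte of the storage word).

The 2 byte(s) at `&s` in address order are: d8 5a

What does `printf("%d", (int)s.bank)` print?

[0]=0xd8 [1]=0x5a (big-endian) → word 0xd85a
chan [14+:2] = (word>>14) & 0x3 = 3
len [13+:1] = (word>>13) & 0x1 = 0
bank [3+:10] = (word>>3) & 0x3ff = 779  ←
rsvd [0+:3] = (word>>0) & 0x7 = 2
bank signed 10b, MSB=1: 779 - 1024 = -245

-245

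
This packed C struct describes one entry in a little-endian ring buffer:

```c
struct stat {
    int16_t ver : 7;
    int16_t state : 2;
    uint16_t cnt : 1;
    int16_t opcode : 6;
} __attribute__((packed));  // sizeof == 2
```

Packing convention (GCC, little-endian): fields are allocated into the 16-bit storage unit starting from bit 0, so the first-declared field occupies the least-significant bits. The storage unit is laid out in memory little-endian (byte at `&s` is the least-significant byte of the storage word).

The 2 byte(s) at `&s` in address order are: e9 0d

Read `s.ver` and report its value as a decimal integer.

[0]=0xe9 [1]=0x0d (little-endian) → word 0x0de9
ver:7 @ bit 0 → (0x0de9>>0)&0x7f = 0x69  ←
state:2 @ bit 7 → (0x0de9>>7)&0x3 = 0x3
cnt:1 @ bit 9 → (0x0de9>>9)&0x1 = 0x0
opcode:6 @ bit 10 → (0x0de9>>10)&0x3f = 0x3
ver signed 7b, MSB=1: 105 - 128 = -23

-23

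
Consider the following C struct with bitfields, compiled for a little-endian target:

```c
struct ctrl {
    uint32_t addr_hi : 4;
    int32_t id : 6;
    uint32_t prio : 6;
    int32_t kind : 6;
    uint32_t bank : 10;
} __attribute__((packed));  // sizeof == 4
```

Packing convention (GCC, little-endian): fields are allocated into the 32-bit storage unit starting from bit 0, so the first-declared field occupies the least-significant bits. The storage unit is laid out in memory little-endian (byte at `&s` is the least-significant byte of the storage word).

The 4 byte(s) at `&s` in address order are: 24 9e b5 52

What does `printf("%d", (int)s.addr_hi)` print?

4

[0]=0x24 [1]=0x9e [2]=0xb5 [3]=0x52 (little-endian) → word 0x52b59e24
addr_hi:4 @ bit 0 → (0x52b59e24>>0)&0xf = 0x4  ←
id:6 @ bit 4 → (0x52b59e24>>4)&0x3f = 0x22
prio:6 @ bit 10 → (0x52b59e24>>10)&0x3f = 0x27
kind:6 @ bit 16 → (0x52b59e24>>16)&0x3f = 0x35
bank:10 @ bit 22 → (0x52b59e24>>22)&0x3ff = 0x14a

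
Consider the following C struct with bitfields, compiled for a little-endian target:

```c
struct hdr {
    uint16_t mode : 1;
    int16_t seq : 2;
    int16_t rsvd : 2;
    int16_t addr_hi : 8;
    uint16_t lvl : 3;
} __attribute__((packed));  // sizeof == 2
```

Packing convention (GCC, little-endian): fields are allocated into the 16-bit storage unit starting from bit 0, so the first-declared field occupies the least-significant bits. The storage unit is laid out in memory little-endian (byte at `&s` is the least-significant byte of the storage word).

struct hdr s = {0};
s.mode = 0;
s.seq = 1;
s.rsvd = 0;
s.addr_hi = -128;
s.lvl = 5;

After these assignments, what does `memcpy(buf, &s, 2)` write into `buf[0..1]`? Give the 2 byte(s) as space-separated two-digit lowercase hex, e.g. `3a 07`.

mode:1 = 0 → 0x0 << 0 → word 0x0000
seq:2 = 1 → 0x1 << 1 → word 0x0002
rsvd:2 = 0 → 0x0 << 3 → word 0x0002
addr_hi:8 = -128 → 0x80 << 5 → word 0x1002
lvl:3 = 5 → 0x5 << 13 → word 0xb002
word = 0xb002 → little-endian bytes:
  [0]=0x02  [1]=0xb0

02 b0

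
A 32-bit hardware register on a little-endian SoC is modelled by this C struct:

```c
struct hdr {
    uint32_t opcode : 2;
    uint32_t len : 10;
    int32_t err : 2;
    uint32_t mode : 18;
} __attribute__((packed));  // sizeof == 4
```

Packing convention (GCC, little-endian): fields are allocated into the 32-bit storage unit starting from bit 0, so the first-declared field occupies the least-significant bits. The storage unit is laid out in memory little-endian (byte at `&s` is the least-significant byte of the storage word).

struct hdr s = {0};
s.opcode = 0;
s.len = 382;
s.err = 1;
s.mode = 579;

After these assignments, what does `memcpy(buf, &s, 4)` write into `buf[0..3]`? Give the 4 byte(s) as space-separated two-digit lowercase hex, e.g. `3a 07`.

opcode (2b) val=0 bits=0x0 at bit 0: 0x00000000
len (10b) val=382 bits=0x17e at bit 2: 0x000005f8
err (2b) val=1 bits=0x1 at bit 12: 0x000015f8
mode (18b) val=579 bits=0x243 at bit 14: 0x0090d5f8
word = 0x0090d5f8 → little-endian bytes:
  [0]=0xf8  [1]=0xd5  [2]=0x90  [3]=0x00

f8 d5 90 00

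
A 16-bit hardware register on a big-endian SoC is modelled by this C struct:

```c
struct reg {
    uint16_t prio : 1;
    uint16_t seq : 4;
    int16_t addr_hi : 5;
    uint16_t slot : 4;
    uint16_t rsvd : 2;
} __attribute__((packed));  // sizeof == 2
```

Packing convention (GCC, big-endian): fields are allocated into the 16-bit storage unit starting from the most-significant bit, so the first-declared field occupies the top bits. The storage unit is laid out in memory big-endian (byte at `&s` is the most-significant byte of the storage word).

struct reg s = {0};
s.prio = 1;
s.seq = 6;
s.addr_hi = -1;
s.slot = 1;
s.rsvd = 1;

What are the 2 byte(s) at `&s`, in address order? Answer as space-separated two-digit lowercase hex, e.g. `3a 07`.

prio:1 = 1 → 0x1 << 15 → word 0x8000
seq:4 = 6 → 0x6 << 11 → word 0xb000
addr_hi:5 = -1 → 0x1f << 6 → word 0xb7c0
slot:4 = 1 → 0x1 << 2 → word 0xb7c4
rsvd:2 = 1 → 0x1 << 0 → word 0xb7c5
word = 0xb7c5 → big-endian bytes:
  [0]=0xb7  [1]=0xc5

b7 c5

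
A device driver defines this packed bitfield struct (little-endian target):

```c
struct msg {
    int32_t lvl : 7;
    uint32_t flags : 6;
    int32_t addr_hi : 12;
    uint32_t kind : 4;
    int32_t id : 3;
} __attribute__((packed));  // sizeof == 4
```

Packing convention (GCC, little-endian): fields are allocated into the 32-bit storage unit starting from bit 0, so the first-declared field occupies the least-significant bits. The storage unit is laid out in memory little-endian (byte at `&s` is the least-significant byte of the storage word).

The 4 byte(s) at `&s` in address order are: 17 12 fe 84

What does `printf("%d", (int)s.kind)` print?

[0]=0x17 [1]=0x12 [2]=0xfe [3]=0x84 (little-endian) → word 0x84fe1217
lvl [0+:7] = (word>>0) & 0x7f = 23
flags [7+:6] = (word>>7) & 0x3f = 36
addr_hi [13+:12] = (word>>13) & 0xfff = 2032
kind [25+:4] = (word>>25) & 0xf = 2  ←
id [29+:3] = (word>>29) & 0x7 = 4

2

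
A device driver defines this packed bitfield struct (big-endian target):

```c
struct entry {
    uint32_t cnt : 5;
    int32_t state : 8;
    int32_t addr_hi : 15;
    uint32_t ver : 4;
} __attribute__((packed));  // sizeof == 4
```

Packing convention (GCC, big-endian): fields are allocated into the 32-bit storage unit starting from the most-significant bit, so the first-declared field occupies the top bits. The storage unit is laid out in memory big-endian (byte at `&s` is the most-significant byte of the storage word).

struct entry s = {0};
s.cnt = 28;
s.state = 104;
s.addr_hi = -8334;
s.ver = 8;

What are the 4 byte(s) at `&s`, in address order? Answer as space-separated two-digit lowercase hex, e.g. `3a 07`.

e3 45 f7 28

cnt (5b) val=28 bits=0x1c at bit 27: 0xe0000000
state (8b) val=104 bits=0x68 at bit 19: 0xe3400000
addr_hi (15b) val=-8334 bits=0x5f72 at bit 4: 0xe345f720
ver (4b) val=8 bits=0x8 at bit 0: 0xe345f728
word = 0xe345f728 → big-endian bytes:
  [0]=0xe3  [1]=0x45  [2]=0xf7  [3]=0x28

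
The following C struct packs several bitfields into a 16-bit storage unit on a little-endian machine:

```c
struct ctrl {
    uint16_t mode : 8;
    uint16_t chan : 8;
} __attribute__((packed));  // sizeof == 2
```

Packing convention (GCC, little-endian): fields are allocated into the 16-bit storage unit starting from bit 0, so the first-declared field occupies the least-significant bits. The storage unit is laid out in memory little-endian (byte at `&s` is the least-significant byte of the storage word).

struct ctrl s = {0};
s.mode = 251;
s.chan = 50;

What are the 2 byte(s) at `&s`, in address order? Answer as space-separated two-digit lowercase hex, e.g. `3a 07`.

fb 32

[0+:8] mode=251 & 0xff = 0xfb; word=0x00fb
[8+:8] chan=50 & 0xff = 0x32; word=0x32fb
word = 0x32fb → little-endian bytes:
  [0]=0xfb  [1]=0x32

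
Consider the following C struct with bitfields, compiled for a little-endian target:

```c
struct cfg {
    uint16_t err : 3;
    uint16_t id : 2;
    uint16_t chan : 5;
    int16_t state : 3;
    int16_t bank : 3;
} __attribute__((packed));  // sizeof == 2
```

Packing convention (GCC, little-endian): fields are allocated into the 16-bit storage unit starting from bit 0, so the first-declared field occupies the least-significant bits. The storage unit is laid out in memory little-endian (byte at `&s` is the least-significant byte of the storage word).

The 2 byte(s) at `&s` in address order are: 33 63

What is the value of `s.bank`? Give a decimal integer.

[0]=0x33 [1]=0x63 (little-endian) → word 0x6333
err [0+:3] = (word>>0) & 0x7 = 3
id [3+:2] = (word>>3) & 0x3 = 2
chan [5+:5] = (word>>5) & 0x1f = 25
state [10+:3] = (word>>10) & 0x7 = 0
bank [13+:3] = (word>>13) & 0x7 = 3  ←
bank signed 3b, MSB=0: value = 3

3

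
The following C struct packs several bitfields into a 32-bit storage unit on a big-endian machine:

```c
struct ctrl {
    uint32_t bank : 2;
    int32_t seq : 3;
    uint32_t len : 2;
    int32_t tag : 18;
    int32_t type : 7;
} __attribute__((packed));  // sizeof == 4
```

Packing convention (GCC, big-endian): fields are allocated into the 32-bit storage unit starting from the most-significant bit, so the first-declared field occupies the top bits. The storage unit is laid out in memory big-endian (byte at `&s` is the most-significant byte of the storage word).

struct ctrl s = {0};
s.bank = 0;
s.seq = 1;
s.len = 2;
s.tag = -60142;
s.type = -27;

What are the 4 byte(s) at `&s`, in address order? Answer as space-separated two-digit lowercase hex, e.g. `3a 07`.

0d 8a 89 65

bank:2 = 0 → 0x0 << 30 → word 0x00000000
seq:3 = 1 → 0x1 << 27 → word 0x08000000
len:2 = 2 → 0x2 << 25 → word 0x0c000000
tag:18 = -60142 → 0x31512 << 7 → word 0x0d8a8900
type:7 = -27 → 0x65 << 0 → word 0x0d8a8965
word = 0x0d8a8965 → big-endian bytes:
  [0]=0x0d  [1]=0x8a  [2]=0x89  [3]=0x65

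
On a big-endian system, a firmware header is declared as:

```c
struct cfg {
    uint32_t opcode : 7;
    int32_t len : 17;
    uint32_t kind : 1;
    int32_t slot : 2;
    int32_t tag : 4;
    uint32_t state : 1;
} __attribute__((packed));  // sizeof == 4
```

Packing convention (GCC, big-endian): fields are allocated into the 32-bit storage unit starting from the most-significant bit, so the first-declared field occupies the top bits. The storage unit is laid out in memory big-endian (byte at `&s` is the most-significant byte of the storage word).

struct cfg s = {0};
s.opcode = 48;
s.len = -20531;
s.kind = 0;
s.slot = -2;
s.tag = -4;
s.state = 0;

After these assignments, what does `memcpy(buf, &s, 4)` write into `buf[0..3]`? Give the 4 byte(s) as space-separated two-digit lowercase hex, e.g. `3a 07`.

opcode (7b) val=48 bits=0x30 at bit 25: 0x60000000
len (17b) val=-20531 bits=0x1afcd at bit 8: 0x61afcd00
kind (1b) val=0 bits=0x0 at bit 7: 0x61afcd00
slot (2b) val=-2 bits=0x2 at bit 5: 0x61afcd40
tag (4b) val=-4 bits=0xc at bit 1: 0x61afcd58
state (1b) val=0 bits=0x0 at bit 0: 0x61afcd58
word = 0x61afcd58 → big-endian bytes:
  [0]=0x61  [1]=0xaf  [2]=0xcd  [3]=0x58

61 af cd 58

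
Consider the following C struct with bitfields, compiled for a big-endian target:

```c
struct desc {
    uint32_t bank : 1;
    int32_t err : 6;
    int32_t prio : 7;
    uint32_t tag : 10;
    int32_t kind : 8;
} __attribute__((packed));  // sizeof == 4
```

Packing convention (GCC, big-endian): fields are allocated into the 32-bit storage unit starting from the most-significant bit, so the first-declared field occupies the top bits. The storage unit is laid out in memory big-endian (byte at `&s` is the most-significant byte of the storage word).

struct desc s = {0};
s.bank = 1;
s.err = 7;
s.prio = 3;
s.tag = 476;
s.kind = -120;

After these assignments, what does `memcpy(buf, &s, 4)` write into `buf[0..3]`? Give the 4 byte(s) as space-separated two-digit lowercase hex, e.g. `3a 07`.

8e 0d dc 88

bank (1b) val=1 bits=0x1 at bit 31: 0x80000000
err (6b) val=7 bits=0x7 at bit 25: 0x8e000000
prio (7b) val=3 bits=0x3 at bit 18: 0x8e0c0000
tag (10b) val=476 bits=0x1dc at bit 8: 0x8e0ddc00
kind (8b) val=-120 bits=0x88 at bit 0: 0x8e0ddc88
word = 0x8e0ddc88 → big-endian bytes:
  [0]=0x8e  [1]=0x0d  [2]=0xdc  [3]=0x88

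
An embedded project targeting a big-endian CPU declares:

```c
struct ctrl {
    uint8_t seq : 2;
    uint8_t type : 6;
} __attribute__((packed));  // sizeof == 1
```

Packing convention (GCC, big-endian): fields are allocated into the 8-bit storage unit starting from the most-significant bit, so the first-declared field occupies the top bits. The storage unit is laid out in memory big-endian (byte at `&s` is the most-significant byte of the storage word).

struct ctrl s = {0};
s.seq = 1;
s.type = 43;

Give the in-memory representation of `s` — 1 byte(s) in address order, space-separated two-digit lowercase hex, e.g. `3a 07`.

seq (2b) val=1 bits=0x1 at bit 6: 0x40
type (6b) val=43 bits=0x2b at bit 0: 0x6b
word = 0x6b → big-endian bytes:
  [0]=0x6b

6b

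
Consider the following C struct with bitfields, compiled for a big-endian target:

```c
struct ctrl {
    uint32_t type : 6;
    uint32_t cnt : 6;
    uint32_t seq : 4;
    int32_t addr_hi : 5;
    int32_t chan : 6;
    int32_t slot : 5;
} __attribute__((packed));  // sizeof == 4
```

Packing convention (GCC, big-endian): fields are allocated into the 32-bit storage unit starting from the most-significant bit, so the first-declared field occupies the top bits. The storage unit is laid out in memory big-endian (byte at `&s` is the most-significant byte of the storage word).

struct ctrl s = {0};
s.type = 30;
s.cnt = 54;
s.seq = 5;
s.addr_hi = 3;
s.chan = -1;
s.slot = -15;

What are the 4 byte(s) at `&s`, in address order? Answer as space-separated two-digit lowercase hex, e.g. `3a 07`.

type (6b) val=30 bits=0x1e at bit 26: 0x78000000
cnt (6b) val=54 bits=0x36 at bit 20: 0x7b600000
seq (4b) val=5 bits=0x5 at bit 16: 0x7b650000
addr_hi (5b) val=3 bits=0x3 at bit 11: 0x7b651800
chan (6b) val=-1 bits=0x3f at bit 5: 0x7b651fe0
slot (5b) val=-15 bits=0x11 at bit 0: 0x7b651ff1
word = 0x7b651ff1 → big-endian bytes:
  [0]=0x7b  [1]=0x65  [2]=0x1f  [3]=0xf1

7b 65 1f f1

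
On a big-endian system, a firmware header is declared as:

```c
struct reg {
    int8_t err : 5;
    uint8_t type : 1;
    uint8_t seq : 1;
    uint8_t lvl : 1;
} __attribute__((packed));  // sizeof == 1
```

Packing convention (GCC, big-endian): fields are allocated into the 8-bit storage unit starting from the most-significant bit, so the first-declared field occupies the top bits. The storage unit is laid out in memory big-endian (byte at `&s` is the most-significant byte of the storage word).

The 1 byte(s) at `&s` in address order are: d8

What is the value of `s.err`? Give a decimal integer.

-5

[0]=0xd8 (big-endian) → word 0xd8
err:5 @ bit 3 → (0xd8>>3)&0x1f = 0x1b  ←
type:1 @ bit 2 → (0xd8>>2)&0x1 = 0x0
seq:1 @ bit 1 → (0xd8>>1)&0x1 = 0x0
lvl:1 @ bit 0 → (0xd8>>0)&0x1 = 0x0
err signed 5b, MSB=1: 27 - 32 = -5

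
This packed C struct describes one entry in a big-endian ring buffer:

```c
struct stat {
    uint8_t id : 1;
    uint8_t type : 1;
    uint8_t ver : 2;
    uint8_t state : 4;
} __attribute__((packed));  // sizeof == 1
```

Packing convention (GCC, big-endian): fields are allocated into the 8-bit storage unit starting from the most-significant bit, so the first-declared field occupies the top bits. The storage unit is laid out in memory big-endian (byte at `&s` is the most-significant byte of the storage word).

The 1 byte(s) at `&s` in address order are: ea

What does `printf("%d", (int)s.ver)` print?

[0]=0xea (big-endian) → word 0xea
id:1 @ bit 7 → (0xea>>7)&0x1 = 0x1
type:1 @ bit 6 → (0xea>>6)&0x1 = 0x1
ver:2 @ bit 4 → (0xea>>4)&0x3 = 0x2  ←
state:4 @ bit 0 → (0xea>>0)&0xf = 0xa

2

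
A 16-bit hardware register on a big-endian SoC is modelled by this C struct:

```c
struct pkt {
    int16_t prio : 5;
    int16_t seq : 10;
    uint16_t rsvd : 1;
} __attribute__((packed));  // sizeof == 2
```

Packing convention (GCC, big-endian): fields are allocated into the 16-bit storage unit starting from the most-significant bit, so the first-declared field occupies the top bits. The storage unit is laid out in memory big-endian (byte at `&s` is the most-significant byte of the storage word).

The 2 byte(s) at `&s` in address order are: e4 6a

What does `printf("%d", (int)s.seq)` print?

-459

[0]=0xe4 [1]=0x6a (big-endian) → word 0xe46a
prio:5 @ bit 11 → (0xe46a>>11)&0x1f = 0x1c
seq:10 @ bit 1 → (0xe46a>>1)&0x3ff = 0x235  ←
rsvd:1 @ bit 0 → (0xe46a>>0)&0x1 = 0x0
seq signed 10b, MSB=1: 565 - 1024 = -459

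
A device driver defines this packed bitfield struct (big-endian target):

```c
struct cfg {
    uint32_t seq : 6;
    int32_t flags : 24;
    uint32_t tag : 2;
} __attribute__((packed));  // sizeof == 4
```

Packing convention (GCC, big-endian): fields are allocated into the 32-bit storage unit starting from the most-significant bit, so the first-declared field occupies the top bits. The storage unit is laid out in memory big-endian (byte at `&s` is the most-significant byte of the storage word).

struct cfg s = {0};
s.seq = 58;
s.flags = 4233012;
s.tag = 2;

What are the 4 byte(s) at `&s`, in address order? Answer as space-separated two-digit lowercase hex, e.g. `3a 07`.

seq:6 = 58 → 0x3a << 26 → word 0xe8000000
flags:24 = 4233012 → 0x409734 << 2 → word 0xe9025cd0
tag:2 = 2 → 0x2 << 0 → word 0xe9025cd2
word = 0xe9025cd2 → big-endian bytes:
  [0]=0xe9  [1]=0x02  [2]=0x5c  [3]=0xd2

e9 02 5c d2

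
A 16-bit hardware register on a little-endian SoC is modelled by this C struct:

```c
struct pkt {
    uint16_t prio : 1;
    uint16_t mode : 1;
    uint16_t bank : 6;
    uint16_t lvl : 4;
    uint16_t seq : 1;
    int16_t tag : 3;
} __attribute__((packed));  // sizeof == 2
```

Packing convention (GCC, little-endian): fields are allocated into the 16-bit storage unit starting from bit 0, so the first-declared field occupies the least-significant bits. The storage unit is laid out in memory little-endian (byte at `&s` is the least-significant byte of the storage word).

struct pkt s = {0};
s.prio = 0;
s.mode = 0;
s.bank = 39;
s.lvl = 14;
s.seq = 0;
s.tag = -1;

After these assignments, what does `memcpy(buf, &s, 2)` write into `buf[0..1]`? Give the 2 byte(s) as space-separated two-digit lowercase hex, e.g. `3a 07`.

prio:1 = 0 → 0x0 << 0 → word 0x0000
mode:1 = 0 → 0x0 << 1 → word 0x0000
bank:6 = 39 → 0x27 << 2 → word 0x009c
lvl:4 = 14 → 0xe << 8 → word 0x0e9c
seq:1 = 0 → 0x0 << 12 → word 0x0e9c
tag:3 = -1 → 0x7 << 13 → word 0xee9c
word = 0xee9c → little-endian bytes:
  [0]=0x9c  [1]=0xee

9c ee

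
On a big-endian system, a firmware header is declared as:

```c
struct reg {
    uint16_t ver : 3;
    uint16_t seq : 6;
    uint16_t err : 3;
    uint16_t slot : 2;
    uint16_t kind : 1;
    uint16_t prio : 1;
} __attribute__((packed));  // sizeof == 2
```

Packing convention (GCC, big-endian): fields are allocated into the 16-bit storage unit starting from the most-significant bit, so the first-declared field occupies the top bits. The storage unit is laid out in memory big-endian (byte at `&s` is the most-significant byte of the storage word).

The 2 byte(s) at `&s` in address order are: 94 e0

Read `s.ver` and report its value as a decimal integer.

[0]=0x94 [1]=0xe0 (big-endian) → word 0x94e0
ver [13+:3] = (word>>13) & 0x7 = 4  ←
seq [7+:6] = (word>>7) & 0x3f = 41
err [4+:3] = (word>>4) & 0x7 = 6
slot [2+:2] = (word>>2) & 0x3 = 0
kind [1+:1] = (word>>1) & 0x1 = 0
prio [0+:1] = (word>>0) & 0x1 = 0

4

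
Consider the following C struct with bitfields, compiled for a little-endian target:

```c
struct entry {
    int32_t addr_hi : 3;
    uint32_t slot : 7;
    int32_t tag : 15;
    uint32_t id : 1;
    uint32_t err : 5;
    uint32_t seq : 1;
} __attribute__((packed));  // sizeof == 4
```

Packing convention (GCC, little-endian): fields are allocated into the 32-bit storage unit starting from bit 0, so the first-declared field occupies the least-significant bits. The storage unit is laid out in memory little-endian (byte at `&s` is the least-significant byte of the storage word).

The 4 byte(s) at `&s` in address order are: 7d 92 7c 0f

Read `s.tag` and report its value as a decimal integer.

[0]=0x7d [1]=0x92 [2]=0x7c [3]=0x0f (little-endian) → word 0x0f7c927d
addr_hi [0+:3] = (word>>0) & 0x7 = 5
slot [3+:7] = (word>>3) & 0x7f = 79
tag [10+:15] = (word>>10) & 0x7fff = 24356  ←
id [25+:1] = (word>>25) & 0x1 = 1
err [26+:5] = (word>>26) & 0x1f = 3
seq [31+:1] = (word>>31) & 0x1 = 0
tag signed 15b, MSB=1: 24356 - 32768 = -8412

-8412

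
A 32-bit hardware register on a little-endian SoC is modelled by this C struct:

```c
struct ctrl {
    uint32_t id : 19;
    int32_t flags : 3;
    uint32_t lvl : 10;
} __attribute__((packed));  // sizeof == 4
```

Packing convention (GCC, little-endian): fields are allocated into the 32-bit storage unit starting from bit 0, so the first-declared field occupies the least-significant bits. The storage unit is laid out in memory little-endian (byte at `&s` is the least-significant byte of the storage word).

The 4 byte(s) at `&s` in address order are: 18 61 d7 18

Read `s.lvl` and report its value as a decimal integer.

[0]=0x18 [1]=0x61 [2]=0xd7 [3]=0x18 (little-endian) → word 0x18d76118
id [0+:19] = (word>>0) & 0x7ffff = 483608
flags [19+:3] = (word>>19) & 0x7 = 2
lvl [22+:10] = (word>>22) & 0x3ff = 99  ←

99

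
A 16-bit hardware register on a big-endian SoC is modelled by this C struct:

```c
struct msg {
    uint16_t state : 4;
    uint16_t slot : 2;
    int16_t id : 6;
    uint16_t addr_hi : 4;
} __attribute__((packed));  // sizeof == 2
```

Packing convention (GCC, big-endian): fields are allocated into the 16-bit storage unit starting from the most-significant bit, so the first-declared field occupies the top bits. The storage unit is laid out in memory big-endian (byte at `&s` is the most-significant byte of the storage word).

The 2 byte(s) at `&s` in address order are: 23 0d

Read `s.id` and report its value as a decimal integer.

[0]=0x23 [1]=0x0d (big-endian) → word 0x230d
state:4 @ bit 12 → (0x230d>>12)&0xf = 0x2
slot:2 @ bit 10 → (0x230d>>10)&0x3 = 0x0
id:6 @ bit 4 → (0x230d>>4)&0x3f = 0x30  ←
addr_hi:4 @ bit 0 → (0x230d>>0)&0xf = 0xd
id signed 6b, MSB=1: 48 - 64 = -16

-16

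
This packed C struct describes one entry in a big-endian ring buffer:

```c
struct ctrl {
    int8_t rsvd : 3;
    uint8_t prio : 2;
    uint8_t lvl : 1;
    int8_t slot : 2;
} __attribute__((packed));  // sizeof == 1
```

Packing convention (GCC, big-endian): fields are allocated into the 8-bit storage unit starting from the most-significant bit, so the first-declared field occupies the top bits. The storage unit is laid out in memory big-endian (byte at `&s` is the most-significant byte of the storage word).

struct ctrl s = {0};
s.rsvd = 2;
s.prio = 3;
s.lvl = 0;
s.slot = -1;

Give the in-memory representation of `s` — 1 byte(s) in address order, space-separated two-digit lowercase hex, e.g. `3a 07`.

5b

rsvd:3 = 2 → 0x2 << 5 → word 0x40
prio:2 = 3 → 0x3 << 3 → word 0x58
lvl:1 = 0 → 0x0 << 2 → word 0x58
slot:2 = -1 → 0x3 << 0 → word 0x5b
word = 0x5b → big-endian bytes:
  [0]=0x5b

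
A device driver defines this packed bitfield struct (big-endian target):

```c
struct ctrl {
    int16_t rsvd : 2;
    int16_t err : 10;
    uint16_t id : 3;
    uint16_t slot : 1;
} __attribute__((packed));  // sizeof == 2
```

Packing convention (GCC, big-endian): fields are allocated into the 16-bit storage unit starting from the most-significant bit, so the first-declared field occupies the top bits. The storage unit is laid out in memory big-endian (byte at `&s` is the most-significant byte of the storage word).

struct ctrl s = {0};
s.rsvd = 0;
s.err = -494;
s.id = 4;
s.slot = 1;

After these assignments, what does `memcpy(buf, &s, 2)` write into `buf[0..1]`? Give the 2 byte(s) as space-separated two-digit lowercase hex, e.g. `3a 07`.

21 29

[14+:2] rsvd=0 & 0x3 = 0x0; word=0x0000
[4+:10] err=-494 & 0x3ff = 0x212; word=0x2120
[1+:3] id=4 & 0x7 = 0x4; word=0x2128
[0+:1] slot=1 & 0x1 = 0x1; word=0x2129
word = 0x2129 → big-endian bytes:
  [0]=0x21  [1]=0x29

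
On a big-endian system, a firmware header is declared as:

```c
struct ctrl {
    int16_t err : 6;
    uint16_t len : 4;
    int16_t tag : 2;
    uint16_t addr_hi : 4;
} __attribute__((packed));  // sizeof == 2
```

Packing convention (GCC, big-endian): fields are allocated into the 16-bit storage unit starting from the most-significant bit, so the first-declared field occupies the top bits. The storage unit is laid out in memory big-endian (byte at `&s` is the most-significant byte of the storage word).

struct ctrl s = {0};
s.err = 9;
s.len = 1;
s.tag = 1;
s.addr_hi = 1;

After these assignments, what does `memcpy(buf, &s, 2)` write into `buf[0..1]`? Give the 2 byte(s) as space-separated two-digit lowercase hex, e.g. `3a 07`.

err (6b) val=9 bits=0x9 at bit 10: 0x2400
len (4b) val=1 bits=0x1 at bit 6: 0x2440
tag (2b) val=1 bits=0x1 at bit 4: 0x2450
addr_hi (4b) val=1 bits=0x1 at bit 0: 0x2451
word = 0x2451 → big-endian bytes:
  [0]=0x24  [1]=0x51

24 51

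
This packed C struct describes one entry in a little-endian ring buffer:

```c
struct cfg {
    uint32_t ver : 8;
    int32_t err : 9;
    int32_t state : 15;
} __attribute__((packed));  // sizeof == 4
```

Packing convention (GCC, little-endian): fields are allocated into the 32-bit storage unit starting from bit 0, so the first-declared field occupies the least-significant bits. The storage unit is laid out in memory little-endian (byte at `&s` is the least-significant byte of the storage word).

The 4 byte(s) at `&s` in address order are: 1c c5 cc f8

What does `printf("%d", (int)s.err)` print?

197

[0]=0x1c [1]=0xc5 [2]=0xcc [3]=0xf8 (little-endian) → word 0xf8ccc51c
ver:8 @ bit 0 → (0xf8ccc51c>>0)&0xff = 0x1c
err:9 @ bit 8 → (0xf8ccc51c>>8)&0x1ff = 0xc5  ←
state:15 @ bit 17 → (0xf8ccc51c>>17)&0x7fff = 0x7c66
err signed 9b, MSB=0: value = 197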